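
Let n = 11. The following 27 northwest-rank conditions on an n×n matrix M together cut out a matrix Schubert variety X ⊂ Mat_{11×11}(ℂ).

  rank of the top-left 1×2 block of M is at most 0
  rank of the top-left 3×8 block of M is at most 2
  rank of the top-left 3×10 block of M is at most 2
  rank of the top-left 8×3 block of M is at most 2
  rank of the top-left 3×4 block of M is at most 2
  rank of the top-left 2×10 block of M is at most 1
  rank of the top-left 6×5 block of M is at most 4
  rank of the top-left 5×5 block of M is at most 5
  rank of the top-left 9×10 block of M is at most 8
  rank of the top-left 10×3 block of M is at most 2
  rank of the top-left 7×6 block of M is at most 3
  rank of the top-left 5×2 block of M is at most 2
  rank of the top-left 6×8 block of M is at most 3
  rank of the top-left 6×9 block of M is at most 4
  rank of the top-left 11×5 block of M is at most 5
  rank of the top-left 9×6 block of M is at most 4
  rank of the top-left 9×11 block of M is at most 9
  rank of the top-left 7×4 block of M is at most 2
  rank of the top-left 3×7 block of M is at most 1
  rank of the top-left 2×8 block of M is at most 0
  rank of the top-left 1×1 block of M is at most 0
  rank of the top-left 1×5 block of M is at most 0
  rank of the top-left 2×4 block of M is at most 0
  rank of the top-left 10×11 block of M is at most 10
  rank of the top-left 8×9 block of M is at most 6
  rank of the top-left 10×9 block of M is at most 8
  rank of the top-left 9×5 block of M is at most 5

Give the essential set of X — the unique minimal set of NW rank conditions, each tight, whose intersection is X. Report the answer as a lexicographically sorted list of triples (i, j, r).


Reconstructing r_w from the 27 given conditions:

  i=1: 0  0  0  0  0  0  0  0  1  1  1
  i=2: 0  0  0  0  0  0  0  0  1  1  2
  i=3: 1  1  1  1  1  1  1  1  2  2  3
  i=4: 1  2  2  2  2  2  2  2  3  3  4
  i=5: 1  2  2  2  3  3  3  3  4  4  5
  i=6: 1  2  2  2  3  3  3  3  4  5  6
  i=7: 1  2  2  2  3  3  4  4  5  6  7
  i=8: 1  2  2  3  4  4  5  5  6  7  8
  i=9: 1  2  2  3  4  4  5  6  7  8  9
  i=10: 1  2  2  3  4  5  6  7  8  9  10
  i=11: 1  2  3  4  5  6  7  8  9  10  11

second differences of R give the permutation w = (9, 11, 1, 2, 5, 10, 7, 4, 8, 6, 3).

ℓ(w)=31; the 7 essential cells (i,j,r):

[(2, 8, 0), (2, 10, 1), (6, 8, 3), (7, 4, 2), (7, 6, 3), (9, 6, 4), (10, 3, 2)]


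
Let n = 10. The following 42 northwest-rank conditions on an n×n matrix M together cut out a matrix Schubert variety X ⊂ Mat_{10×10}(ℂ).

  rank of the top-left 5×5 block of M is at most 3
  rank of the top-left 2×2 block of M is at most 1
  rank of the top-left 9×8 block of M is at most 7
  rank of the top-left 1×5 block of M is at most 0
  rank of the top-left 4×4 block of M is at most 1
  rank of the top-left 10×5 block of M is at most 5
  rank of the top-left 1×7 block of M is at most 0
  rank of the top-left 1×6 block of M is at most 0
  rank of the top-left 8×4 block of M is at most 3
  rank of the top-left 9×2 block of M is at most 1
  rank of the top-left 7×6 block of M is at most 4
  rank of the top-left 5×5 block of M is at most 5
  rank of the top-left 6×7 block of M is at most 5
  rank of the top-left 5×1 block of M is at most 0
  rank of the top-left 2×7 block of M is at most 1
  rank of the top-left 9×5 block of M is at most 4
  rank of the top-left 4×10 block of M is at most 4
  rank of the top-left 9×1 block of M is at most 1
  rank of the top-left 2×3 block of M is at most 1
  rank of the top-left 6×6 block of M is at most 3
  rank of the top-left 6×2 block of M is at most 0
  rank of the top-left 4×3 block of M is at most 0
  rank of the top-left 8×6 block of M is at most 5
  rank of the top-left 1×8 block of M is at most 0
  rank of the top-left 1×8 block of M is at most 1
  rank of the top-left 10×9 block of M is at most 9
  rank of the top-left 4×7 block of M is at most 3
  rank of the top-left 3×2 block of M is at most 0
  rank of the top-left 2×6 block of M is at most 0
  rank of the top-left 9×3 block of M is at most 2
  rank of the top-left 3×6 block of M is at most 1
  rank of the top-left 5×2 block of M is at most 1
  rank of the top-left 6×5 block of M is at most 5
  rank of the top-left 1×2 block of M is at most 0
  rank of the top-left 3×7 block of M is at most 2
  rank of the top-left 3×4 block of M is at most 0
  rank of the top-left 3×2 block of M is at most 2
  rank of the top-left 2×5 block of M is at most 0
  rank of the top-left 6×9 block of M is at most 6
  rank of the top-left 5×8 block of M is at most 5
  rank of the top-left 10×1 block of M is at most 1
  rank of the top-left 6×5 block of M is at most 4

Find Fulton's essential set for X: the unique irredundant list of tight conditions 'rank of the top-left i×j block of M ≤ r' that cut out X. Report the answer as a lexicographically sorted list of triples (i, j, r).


Reconstructing r_w from the 42 given conditions:

  i=1: 0  0  0  0  0  0  0  0  1  1
  i=2: 0  0  0  0  0  0  1  1  2  2
  i=3: 0  0  0  0  1  1  2  2  3  3
  i=4: 0  0  0  1  2  2  3  3  4  4
  i=5: 0  0  1  2  3  3  4  4  5  5
  i=6: 0  0  1  2  3  3  4  5  6  6
  i=7: 1  1  2  3  4  4  5  6  7  7
  i=8: 1  1  2  3  4  5  6  7  8  8
  i=9: 1  1  2  3  4  5  6  7  8  9
  i=10: 1  2  3  4  5  6  7  8  9  10

second differences of R give the permutation w = (9, 7, 5, 4, 3, 8, 1, 6, 10, 2).

7 SE-corners of the 28-cell Rothe diagram give Ess(w):

[(1, 8, 0), (2, 6, 0), (3, 4, 0), (4, 3, 0), (6, 2, 0), (6, 6, 3), (9, 2, 1)]


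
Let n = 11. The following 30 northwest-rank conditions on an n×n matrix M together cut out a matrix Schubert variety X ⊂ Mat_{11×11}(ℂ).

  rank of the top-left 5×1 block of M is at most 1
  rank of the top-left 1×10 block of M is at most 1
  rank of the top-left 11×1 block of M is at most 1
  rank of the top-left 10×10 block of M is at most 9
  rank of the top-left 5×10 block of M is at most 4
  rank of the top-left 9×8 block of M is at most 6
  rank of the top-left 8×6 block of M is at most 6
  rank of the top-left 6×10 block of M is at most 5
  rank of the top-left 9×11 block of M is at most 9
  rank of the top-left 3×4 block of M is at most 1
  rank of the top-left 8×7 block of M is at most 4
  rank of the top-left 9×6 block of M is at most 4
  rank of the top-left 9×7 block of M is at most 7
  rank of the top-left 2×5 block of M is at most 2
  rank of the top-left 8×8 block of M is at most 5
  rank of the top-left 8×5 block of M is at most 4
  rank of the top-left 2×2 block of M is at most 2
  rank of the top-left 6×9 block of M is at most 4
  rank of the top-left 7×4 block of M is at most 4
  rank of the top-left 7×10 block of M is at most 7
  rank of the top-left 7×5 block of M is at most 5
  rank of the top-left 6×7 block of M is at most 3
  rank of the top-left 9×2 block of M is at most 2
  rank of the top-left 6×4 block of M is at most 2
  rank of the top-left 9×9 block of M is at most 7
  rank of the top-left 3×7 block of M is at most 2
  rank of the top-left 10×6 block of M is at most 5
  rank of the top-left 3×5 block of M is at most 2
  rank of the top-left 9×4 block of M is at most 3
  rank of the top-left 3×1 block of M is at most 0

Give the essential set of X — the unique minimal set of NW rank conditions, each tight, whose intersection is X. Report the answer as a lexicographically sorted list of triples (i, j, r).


Reconstructing r_w from the 30 given conditions:

  row 1: 0, 1, 1, 1, 1, 1, 1, 1, 1, 1, 1
  row 2: 0, 1, 1, 1, 2, 2, 2, 2, 2, 2, 2
  row 3: 0, 1, 1, 1, 2, 2, 2, 3, 3, 3, 3
  row 4: 1, 2, 2, 2, 3, 3, 3, 4, 4, 4, 4
  row 5: 1, 2, 2, 2, 3, 3, 3, 4, 4, 4, 5
  row 6: 1, 2, 2, 2, 3, 3, 3, 4, 4, 5, 6
  row 7: 1, 2, 3, 3, 4, 4, 4, 5, 5, 6, 7
  row 8: 1, 2, 3, 3, 4, 4, 4, 5, 6, 7, 8
  row 9: 1, 2, 3, 3, 4, 4, 5, 6, 7, 8, 9
  row 10: 1, 2, 3, 4, 5, 5, 6, 7, 8, 9, 10
  row 11: 1, 2, 3, 4, 5, 6, 7, 8, 9, 10, 11

giving w = (2, 5, 8, 1, 11, 10, 3, 9, 7, 4, 6) via Δ²R.

D(w) has 25 cells with 10 SE-corners; essential set:

[(3, 1, 0), (3, 4, 1), (3, 7, 2), (5, 10, 4), (6, 4, 2), (6, 7, 3), (6, 9, 4), (8, 7, 4), (9, 4, 3), (9, 6, 4)]


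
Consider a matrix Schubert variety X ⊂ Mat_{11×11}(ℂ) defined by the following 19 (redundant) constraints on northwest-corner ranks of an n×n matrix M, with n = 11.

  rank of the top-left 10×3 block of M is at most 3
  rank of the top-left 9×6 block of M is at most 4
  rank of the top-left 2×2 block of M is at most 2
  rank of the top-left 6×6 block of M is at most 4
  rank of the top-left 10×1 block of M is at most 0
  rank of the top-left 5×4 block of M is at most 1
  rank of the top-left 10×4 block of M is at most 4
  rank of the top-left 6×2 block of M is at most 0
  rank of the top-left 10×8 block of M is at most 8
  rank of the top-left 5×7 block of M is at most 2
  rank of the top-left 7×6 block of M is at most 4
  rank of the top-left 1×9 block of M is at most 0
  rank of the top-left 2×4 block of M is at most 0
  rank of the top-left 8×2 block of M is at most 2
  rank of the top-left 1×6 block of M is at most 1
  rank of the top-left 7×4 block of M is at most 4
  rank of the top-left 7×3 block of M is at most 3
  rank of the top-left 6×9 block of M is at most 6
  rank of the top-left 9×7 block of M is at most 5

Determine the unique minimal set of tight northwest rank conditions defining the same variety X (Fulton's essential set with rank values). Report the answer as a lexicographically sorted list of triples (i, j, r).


Reconstructing r_w from the 19 given conditions:

  i=1: 0 | 0 | 0 | 0 | 0 | 0 | 0 | 0 | 0 | 1 | 1
  i=2: 0 | 0 | 0 | 0 | 1 | 1 | 1 | 1 | 1 | 2 | 2
  i=3: 0 | 0 | 1 | 1 | 2 | 2 | 2 | 2 | 2 | 3 | 3
  i=4: 0 | 0 | 1 | 1 | 2 | 2 | 2 | 3 | 3 | 4 | 4
  i=5: 0 | 0 | 1 | 1 | 2 | 2 | 2 | 3 | 4 | 5 | 5
  i=6: 0 | 0 | 1 | 2 | 3 | 3 | 3 | 4 | 5 | 6 | 6
  i=7: 0 | 1 | 2 | 3 | 4 | 4 | 4 | 5 | 6 | 7 | 7
  i=8: 0 | 1 | 2 | 3 | 4 | 4 | 5 | 6 | 7 | 8 | 8
  i=9: 0 | 1 | 2 | 3 | 4 | 4 | 5 | 6 | 7 | 8 | 9
  i=10: 0 | 1 | 2 | 3 | 4 | 5 | 6 | 7 | 8 | 9 | 10
  i=11: 1 | 2 | 3 | 4 | 5 | 6 | 7 | 8 | 9 | 10 | 11

the unique w with this rank table is (10, 5, 3, 8, 9, 4, 2, 7, 11, 6, 1).

|D(w)|=33, |Ess(w)|=7:

[(1, 9, 0), (2, 4, 0), (5, 4, 1), (5, 7, 2), (6, 2, 0), (9, 6, 4), (10, 1, 0)]


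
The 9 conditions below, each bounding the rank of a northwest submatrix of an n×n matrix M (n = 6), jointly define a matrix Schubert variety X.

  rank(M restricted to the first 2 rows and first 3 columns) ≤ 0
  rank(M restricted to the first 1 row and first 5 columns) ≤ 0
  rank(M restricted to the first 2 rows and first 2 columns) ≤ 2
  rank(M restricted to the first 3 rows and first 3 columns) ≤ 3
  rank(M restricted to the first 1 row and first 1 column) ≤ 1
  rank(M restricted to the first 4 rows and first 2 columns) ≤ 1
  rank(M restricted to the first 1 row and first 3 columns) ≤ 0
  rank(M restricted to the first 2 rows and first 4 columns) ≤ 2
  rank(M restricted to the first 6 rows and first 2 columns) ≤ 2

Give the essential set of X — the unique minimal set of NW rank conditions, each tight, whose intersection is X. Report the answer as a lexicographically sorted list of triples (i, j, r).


Recovering R(i,j) via the rank-extension bound from the 9 conditions:

  0 | 0 | 0 | 0 | 0 | 1
  0 | 0 | 0 | 1 | 1 | 2
  1 | 1 | 1 | 2 | 2 | 3
  1 | 1 | 2 | 3 | 3 | 4
  1 | 2 | 3 | 4 | 4 | 5
  1 | 2 | 3 | 4 | 5 | 6

so w = (6, 4, 1, 3, 2, 5).

D(w) has 9 cells with 3 SE-corners; essential set:

[(1, 5, 0), (2, 3, 0), (4, 2, 1)]


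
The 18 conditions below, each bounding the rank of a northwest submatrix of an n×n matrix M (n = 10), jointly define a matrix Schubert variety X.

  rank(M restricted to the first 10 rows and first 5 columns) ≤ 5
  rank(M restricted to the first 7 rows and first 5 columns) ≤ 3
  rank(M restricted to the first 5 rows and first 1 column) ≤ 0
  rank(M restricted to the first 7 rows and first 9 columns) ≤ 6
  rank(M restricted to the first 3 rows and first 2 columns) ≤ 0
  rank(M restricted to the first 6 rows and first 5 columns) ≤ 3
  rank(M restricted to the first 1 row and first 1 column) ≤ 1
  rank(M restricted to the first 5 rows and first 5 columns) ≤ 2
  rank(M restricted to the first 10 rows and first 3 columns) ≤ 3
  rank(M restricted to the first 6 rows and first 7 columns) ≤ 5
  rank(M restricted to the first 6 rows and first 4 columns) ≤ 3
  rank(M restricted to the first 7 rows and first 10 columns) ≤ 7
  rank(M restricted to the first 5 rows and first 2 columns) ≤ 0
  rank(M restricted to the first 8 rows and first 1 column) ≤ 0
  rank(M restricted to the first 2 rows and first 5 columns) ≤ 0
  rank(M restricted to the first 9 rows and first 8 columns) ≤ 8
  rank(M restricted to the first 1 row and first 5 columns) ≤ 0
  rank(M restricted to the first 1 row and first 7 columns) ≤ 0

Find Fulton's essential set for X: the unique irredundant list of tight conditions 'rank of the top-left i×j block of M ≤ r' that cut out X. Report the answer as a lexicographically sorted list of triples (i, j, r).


Reconstructing r_w from the 18 given conditions:

  0 0 0 0 0 0 0 1 1 1
  0 0 0 0 0 1 1 2 2 2
  0 0 1 1 1 2 2 3 3 3
  0 0 1 2 2 3 3 4 4 4
  0 0 1 2 2 3 4 5 5 5
  0 1 2 3 3 4 5 6 6 6
  0 1 2 3 3 4 5 6 6 7
  0 1 2 3 4 5 6 7 7 8
  1 2 3 4 5 6 7 8 8 9
  1 2 3 4 5 6 7 8 9 10

the unique w with this rank table is (8, 6, 3, 4, 7, 2, 10, 5, 1, 9).

Rothe diagram D(w) (24 cells), 7 SE-corners (essential conditions):

[(1, 7, 0), (2, 5, 0), (5, 2, 0), (5, 5, 2), (7, 5, 3), (7, 9, 6), (8, 1, 0)]


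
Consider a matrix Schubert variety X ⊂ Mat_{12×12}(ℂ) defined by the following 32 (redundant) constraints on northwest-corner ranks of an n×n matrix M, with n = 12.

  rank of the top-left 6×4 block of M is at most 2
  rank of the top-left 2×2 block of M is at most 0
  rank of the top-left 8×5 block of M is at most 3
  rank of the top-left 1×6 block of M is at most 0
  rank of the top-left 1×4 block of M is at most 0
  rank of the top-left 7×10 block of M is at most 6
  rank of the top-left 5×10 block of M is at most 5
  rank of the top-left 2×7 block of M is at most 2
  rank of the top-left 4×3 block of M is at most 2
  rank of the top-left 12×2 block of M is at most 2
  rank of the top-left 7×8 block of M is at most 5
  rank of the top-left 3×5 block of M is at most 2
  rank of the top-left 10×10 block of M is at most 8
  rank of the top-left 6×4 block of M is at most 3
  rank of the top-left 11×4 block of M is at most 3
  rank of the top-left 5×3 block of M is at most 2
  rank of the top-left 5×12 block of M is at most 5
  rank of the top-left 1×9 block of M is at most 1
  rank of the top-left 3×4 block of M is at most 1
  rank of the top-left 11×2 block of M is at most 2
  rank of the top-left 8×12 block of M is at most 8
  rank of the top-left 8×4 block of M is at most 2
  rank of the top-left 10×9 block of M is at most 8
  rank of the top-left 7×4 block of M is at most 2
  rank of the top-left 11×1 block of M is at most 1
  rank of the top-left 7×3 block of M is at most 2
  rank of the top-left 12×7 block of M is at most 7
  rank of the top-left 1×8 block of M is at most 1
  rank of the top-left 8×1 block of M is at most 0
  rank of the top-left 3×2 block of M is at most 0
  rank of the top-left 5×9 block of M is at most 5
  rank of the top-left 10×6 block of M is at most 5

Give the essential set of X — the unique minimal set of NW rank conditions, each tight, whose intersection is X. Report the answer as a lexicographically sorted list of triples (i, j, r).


Computing R[i][j] = min implied NW-rank bound (n=12, 32 conditions):

  0  0  0  0  0  0  1  1  1  1  1  1
  0  0  1  1  1  1  2  2  2  2  2  2
  0  0  1  1  2  2  3  3  3  3  3  3
  0  1  2  2  3  3  4  4  4  4  4  4
  0  1  2  2  3  4  5  5  5  5  5  5
  0  1  2  2  3  4  5  5  6  6  6  6
  0  1  2  2  3  4  5  5  6  6  7  7
  0  1  2  2  3  4  5  6  7  7  8  8
  1  2  3  3  4  5  6  7  8  8  9  9
  1  2  3  3  4  5  6  7  8  8  9  10
  1  2  3  3  4  5  6  7  8  9  10  11
  1  2  3  4  5  6  7  8  9  10  11  12

second differences of R give the permutation w = (7, 3, 5, 2, 6, 9, 11, 8, 1, 12, 10, 4).

Rothe diagram D(w) (26 cells), 9 SE-corners (essential conditions):

[(1, 6, 0), (3, 2, 0), (3, 4, 1), (7, 8, 5), (7, 10, 6), (8, 1, 0), (8, 4, 2), (10, 10, 8), (11, 4, 3)]


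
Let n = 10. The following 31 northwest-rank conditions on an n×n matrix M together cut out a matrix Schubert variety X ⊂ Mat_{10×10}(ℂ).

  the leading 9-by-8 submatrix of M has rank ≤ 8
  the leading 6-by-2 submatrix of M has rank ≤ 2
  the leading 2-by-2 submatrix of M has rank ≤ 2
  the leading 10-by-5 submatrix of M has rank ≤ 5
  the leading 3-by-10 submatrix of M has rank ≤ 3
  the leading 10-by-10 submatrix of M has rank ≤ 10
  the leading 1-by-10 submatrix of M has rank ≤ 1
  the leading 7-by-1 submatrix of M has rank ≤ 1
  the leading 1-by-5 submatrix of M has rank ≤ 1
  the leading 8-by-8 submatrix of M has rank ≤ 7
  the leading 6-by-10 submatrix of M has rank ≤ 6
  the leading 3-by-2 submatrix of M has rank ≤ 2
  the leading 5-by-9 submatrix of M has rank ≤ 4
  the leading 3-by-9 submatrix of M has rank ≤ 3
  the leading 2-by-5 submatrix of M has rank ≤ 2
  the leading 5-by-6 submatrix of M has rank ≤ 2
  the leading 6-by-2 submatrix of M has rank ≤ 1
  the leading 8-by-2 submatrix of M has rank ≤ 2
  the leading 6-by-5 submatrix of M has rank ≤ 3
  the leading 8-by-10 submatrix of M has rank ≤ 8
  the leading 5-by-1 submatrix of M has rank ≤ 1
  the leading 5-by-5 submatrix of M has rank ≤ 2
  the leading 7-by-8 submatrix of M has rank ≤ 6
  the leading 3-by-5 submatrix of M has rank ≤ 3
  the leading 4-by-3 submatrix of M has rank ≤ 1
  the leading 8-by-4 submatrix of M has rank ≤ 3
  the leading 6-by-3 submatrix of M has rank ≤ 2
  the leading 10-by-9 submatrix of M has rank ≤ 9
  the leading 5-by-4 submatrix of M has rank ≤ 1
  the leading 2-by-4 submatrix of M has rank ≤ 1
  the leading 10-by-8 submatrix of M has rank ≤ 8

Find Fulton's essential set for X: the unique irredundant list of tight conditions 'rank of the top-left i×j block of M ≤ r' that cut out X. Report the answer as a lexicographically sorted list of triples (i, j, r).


Propagating the 31 rank bounds to every northwest block:

  R[1]: 1 | 1 | 1 | 1 | 1 | 1 | 1 | 1 | 1 | 1
  R[2]: 1 | 1 | 1 | 1 | 2 | 2 | 2 | 2 | 2 | 2
  R[3]: 1 | 1 | 1 | 1 | 2 | 2 | 3 | 3 | 3 | 3
  R[4]: 1 | 1 | 1 | 1 | 2 | 2 | 3 | 4 | 4 | 4
  R[5]: 1 | 1 | 1 | 1 | 2 | 2 | 3 | 4 | 4 | 5
  R[6]: 1 | 1 | 2 | 2 | 3 | 3 | 4 | 5 | 5 | 6
  R[7]: 1 | 2 | 3 | 3 | 4 | 4 | 5 | 6 | 6 | 7
  R[8]: 1 | 2 | 3 | 3 | 4 | 5 | 6 | 7 | 7 | 8
  R[9]: 1 | 2 | 3 | 4 | 5 | 6 | 7 | 8 | 8 | 9
  R[10]: 1 | 2 | 3 | 4 | 5 | 6 | 7 | 8 | 9 | 10

hence w(1..10) = (1, 5, 7, 8, 10, 3, 2, 6, 4, 9).

Fulton essential set (5 of the 18 Rothe cells):

[(5, 4, 1), (5, 6, 2), (5, 9, 4), (6, 2, 1), (8, 4, 3)]


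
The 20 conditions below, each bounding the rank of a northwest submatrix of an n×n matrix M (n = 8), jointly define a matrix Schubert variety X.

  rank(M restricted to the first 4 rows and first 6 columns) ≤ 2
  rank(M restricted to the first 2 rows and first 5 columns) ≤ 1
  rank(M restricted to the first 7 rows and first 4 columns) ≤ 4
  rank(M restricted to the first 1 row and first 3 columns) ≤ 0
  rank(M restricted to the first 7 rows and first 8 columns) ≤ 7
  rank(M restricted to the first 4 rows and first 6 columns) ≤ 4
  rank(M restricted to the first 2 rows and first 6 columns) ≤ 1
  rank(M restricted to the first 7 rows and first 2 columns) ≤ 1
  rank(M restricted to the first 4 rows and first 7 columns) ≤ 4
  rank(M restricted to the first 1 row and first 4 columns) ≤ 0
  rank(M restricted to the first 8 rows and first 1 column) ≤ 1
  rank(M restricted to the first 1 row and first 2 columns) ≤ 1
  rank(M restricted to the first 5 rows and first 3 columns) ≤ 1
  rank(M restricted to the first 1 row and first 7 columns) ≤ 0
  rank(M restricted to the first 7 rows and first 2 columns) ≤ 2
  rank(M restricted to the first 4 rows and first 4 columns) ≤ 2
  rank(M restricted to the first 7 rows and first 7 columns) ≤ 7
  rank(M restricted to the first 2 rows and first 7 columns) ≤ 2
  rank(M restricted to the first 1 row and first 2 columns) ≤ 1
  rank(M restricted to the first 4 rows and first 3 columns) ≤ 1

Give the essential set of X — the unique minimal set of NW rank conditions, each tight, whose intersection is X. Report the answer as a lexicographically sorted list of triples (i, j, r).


Propagating the 20 rank bounds to every northwest block:

  0 | 0 | 0 | 0 | 0 | 0 | 0 | 1
  1 | 1 | 1 | 1 | 1 | 1 | 1 | 2
  1 | 1 | 1 | 2 | 2 | 2 | 2 | 3
  1 | 1 | 1 | 2 | 2 | 2 | 3 | 4
  1 | 1 | 1 | 2 | 3 | 3 | 4 | 5
  1 | 1 | 2 | 3 | 4 | 4 | 5 | 6
  1 | 1 | 2 | 3 | 4 | 5 | 6 | 7
  1 | 2 | 3 | 4 | 5 | 6 | 7 | 8

second differences of R give the permutation w = (8, 1, 4, 7, 5, 3, 6, 2).

|D(w)|=17, |Ess(w)|=4:

[(1, 7, 0), (4, 6, 2), (5, 3, 1), (7, 2, 1)]


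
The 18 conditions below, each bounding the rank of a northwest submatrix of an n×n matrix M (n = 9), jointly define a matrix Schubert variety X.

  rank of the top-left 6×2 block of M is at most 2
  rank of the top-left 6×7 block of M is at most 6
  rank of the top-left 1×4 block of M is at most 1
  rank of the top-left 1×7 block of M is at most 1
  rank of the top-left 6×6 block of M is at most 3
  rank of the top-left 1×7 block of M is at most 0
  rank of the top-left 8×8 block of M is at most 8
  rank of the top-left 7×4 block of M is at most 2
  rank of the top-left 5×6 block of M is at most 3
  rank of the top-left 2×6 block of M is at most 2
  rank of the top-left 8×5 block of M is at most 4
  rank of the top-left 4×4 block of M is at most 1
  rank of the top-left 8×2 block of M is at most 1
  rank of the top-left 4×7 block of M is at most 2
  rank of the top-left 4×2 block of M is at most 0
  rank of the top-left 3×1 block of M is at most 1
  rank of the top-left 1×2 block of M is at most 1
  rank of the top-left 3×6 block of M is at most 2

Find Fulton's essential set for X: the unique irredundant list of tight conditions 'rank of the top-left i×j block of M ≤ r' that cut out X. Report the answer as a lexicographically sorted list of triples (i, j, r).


Reconstructing r_w from the 18 given conditions:

  i=1: 0  0  0  0  0  0  0  1  1
  i=2: 0  0  1  1  1  1  1  2  2
  i=3: 0  0  1  1  2  2  2  3  3
  i=4: 0  0  1  1  2  2  2  3  4
  i=5: 1  1  2  2  3  3  3  4  5
  i=6: 1  1  2  2  3  3  4  5  6
  i=7: 1  1  2  2  3  4  5  6  7
  i=8: 1  1  2  3  4  5  6  7  8
  i=9: 1  2  3  4  5  6  7  8  9

giving w = (8, 3, 5, 9, 1, 7, 6, 4, 2) via Δ²R.

|D(w)|=23, |Ess(w)|=7:

[(1, 7, 0), (4, 2, 0), (4, 4, 1), (4, 7, 2), (6, 6, 3), (7, 4, 2), (8, 2, 1)]


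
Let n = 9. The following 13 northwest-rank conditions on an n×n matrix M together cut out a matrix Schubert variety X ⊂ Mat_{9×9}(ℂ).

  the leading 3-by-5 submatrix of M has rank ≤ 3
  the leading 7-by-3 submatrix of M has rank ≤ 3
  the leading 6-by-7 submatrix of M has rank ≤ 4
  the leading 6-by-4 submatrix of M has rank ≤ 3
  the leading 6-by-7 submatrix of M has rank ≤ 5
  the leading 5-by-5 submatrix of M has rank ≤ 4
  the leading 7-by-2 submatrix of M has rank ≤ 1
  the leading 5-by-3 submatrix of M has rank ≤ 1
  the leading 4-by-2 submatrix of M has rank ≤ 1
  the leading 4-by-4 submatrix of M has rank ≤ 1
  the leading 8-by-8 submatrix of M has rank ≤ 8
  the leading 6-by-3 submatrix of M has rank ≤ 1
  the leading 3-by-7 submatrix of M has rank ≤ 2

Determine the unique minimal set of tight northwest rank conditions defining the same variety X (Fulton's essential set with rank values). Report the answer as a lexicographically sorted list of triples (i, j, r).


The tightest implied rank at each (i,j), from the 13 conditions:

  1  1  1  1  1  1  1  1  1
  1  1  1  1  2  2  2  2  2
  1  1  1  1  2  2  2  3  3
  1  1  1  1  2  3  3  4  4
  1  1  1  2  3  4  4  5  5
  1  1  1  2  3  4  4  5  6
  1  1  2  3  4  5  5  6  7
  1  2  3  4  5  6  6  7  8
  1  2  3  4  5  6  7  8  9

giving w = (1, 5, 8, 6, 4, 9, 3, 2, 7) via Δ²R.

Fulton essential set (5 of the 17 Rothe cells):

[(3, 7, 2), (4, 4, 1), (6, 3, 1), (6, 7, 4), (7, 2, 1)]


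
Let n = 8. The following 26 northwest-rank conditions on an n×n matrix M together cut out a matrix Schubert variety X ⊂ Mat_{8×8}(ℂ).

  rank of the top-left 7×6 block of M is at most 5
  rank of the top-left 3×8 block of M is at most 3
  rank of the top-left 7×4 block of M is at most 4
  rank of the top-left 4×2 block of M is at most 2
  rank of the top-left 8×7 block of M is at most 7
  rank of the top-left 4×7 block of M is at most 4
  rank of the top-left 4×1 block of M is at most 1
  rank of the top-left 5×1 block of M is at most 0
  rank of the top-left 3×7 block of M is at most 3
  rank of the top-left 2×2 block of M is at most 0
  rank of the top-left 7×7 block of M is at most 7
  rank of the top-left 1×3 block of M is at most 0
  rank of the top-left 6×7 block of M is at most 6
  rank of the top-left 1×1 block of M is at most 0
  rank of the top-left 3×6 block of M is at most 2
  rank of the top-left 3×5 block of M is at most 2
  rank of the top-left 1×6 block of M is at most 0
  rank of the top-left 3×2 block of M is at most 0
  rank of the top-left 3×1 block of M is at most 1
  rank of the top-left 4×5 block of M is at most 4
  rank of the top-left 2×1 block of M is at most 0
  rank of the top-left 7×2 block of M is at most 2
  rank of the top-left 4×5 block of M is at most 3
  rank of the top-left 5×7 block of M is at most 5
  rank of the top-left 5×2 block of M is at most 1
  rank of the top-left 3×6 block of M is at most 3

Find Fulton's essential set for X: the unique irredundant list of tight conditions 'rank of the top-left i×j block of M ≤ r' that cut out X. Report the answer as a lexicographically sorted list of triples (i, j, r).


Rank table r_w(8×8) implied by the 26 constraints:

  R[1]: 0 | 0 | 0 | 0 | 0 | 0 | 1 | 1
  R[2]: 0 | 0 | 1 | 1 | 1 | 1 | 2 | 2
  R[3]: 0 | 0 | 1 | 2 | 2 | 2 | 3 | 3
  R[4]: 0 | 1 | 2 | 3 | 3 | 3 | 4 | 4
  R[5]: 0 | 1 | 2 | 3 | 4 | 4 | 5 | 5
  R[6]: 1 | 2 | 3 | 4 | 5 | 5 | 6 | 6
  R[7]: 1 | 2 | 3 | 4 | 5 | 5 | 6 | 7
  R[8]: 1 | 2 | 3 | 4 | 5 | 6 | 7 | 8

the unique w with this rank table is (7, 3, 4, 2, 5, 1, 8, 6).

|D(w)|=13, |Ess(w)|=4:

[(1, 6, 0), (3, 2, 0), (5, 1, 0), (7, 6, 5)]


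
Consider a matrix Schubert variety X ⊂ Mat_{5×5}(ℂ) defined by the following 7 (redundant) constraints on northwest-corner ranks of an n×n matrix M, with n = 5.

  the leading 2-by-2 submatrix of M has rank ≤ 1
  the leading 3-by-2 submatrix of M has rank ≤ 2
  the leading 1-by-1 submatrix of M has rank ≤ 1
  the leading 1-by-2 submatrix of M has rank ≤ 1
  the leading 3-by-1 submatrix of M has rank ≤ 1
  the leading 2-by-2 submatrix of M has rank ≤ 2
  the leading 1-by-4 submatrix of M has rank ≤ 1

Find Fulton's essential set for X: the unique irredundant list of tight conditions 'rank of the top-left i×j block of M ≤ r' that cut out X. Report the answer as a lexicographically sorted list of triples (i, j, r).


The tightest implied rank at each (i,j), from the 7 conditions:

  1  1  1  1  1
  1  1  2  2  2
  1  2  3  3  3
  1  2  3  4  4
  1  2  3  4  5

so w = (1, 3, 2, 4, 5).

Fulton essential set (the sole Rothe cell):

[(2, 2, 1)]


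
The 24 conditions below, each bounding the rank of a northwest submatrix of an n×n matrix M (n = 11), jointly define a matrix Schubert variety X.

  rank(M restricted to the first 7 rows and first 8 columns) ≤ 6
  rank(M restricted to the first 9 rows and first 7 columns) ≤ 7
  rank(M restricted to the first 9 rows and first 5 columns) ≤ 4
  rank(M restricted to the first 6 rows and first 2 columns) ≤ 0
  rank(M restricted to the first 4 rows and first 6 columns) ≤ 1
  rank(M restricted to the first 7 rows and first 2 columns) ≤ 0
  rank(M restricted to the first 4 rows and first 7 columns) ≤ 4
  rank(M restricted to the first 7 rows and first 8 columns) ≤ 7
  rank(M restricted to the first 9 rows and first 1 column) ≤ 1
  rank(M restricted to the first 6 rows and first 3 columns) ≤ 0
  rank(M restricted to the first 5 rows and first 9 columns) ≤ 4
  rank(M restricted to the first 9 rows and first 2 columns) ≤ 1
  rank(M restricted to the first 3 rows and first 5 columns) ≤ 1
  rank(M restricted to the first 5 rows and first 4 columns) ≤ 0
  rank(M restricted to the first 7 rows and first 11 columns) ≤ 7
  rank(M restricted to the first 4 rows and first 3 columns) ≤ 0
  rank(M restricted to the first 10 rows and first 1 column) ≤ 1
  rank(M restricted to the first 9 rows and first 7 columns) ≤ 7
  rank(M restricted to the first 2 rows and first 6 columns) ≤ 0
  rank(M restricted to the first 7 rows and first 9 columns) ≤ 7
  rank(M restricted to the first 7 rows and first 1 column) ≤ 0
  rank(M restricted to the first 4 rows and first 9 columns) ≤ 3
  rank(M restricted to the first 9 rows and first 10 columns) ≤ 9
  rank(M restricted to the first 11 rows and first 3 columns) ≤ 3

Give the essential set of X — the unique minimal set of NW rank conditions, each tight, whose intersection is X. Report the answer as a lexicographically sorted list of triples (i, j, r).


Rank table r_w(11×11) implied by the 24 constraints:

  R[1]: 0  0  0  0  0  0  1  1  1  1  1
  R[2]: 0  0  0  0  0  0  1  2  2  2  2
  R[3]: 0  0  0  0  1  1  2  3  3  3  3
  R[4]: 0  0  0  0  1  1  2  3  3  4  4
  R[5]: 0  0  0  0  1  2  3  4  4  5  5
  R[6]: 0  0  0  1  2  3  4  5  5  6  6
  R[7]: 0  0  1  2  3  4  5  6  6  7  7
  R[8]: 1  1  2  3  4  5  6  7  7  8  8
  R[9]: 1  1  2  3  4  5  6  7  8  9  9
  R[10]: 1  2  3  4  5  6  7  8  9  10  10
  R[11]: 1  2  3  4  5  6  7  8  9  10  11

reading off 1-entries of Δ²R: w = (7, 8, 5, 10, 6, 4, 3, 1, 9, 2, 11).

ℓ(w)=32; the 7 essential cells (i,j,r):

[(2, 6, 0), (4, 6, 1), (4, 9, 3), (5, 4, 0), (6, 3, 0), (7, 2, 0), (9, 2, 1)]


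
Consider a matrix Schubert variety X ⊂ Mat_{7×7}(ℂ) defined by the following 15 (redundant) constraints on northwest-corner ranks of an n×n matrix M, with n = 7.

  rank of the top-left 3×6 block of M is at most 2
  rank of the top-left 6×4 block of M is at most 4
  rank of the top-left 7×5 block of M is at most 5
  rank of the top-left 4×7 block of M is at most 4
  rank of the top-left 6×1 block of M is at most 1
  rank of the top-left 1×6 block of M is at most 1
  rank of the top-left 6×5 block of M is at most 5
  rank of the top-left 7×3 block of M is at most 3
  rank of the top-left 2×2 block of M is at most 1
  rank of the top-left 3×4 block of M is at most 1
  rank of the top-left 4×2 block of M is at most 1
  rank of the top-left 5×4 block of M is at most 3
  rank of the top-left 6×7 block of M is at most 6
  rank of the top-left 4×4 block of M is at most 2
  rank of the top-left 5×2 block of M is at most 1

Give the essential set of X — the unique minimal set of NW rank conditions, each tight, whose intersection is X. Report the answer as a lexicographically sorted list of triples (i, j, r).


Computing R[i][j] = min implied NW-rank bound (n=7, 15 conditions):

  i=1: 1  1  1  1  1  1  1
  i=2: 1  1  1  1  2  2  2
  i=3: 1  1  1  1  2  2  3
  i=4: 1  1  2  2  3  3  4
  i=5: 1  1  2  3  4  4  5
  i=6: 1  2  3  4  5  5  6
  i=7: 1  2  3  4  5  6  7

hence w(1..7) = (1, 5, 7, 3, 4, 2, 6).

Rothe diagram D(w) (9 cells), 3 SE-corners (essential conditions):

[(3, 4, 1), (3, 6, 2), (5, 2, 1)]


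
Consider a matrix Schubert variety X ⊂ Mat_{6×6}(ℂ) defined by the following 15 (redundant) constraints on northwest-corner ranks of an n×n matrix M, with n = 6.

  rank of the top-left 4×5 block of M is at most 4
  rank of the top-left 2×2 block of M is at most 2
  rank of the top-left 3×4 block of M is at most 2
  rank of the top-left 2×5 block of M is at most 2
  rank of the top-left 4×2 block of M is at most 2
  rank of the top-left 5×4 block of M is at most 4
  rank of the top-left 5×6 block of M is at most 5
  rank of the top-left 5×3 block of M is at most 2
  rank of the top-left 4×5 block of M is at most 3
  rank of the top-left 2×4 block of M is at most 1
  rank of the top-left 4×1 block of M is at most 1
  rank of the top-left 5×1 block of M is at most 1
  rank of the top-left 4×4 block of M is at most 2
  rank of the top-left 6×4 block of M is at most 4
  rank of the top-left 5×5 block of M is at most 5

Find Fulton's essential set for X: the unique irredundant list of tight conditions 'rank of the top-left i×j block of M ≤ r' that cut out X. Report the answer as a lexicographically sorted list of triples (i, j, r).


Reconstructing r_w from the 15 given conditions:

  R[1]: 1 1 1 1 1 1
  R[2]: 1 1 1 1 2 2
  R[3]: 1 2 2 2 3 3
  R[4]: 1 2 2 2 3 4
  R[5]: 1 2 2 3 4 5
  R[6]: 1 2 3 4 5 6

so w = (1, 5, 2, 6, 4, 3).

ℓ(w)=6; the 3 essential cells (i,j,r):

[(2, 4, 1), (4, 4, 2), (5, 3, 2)]


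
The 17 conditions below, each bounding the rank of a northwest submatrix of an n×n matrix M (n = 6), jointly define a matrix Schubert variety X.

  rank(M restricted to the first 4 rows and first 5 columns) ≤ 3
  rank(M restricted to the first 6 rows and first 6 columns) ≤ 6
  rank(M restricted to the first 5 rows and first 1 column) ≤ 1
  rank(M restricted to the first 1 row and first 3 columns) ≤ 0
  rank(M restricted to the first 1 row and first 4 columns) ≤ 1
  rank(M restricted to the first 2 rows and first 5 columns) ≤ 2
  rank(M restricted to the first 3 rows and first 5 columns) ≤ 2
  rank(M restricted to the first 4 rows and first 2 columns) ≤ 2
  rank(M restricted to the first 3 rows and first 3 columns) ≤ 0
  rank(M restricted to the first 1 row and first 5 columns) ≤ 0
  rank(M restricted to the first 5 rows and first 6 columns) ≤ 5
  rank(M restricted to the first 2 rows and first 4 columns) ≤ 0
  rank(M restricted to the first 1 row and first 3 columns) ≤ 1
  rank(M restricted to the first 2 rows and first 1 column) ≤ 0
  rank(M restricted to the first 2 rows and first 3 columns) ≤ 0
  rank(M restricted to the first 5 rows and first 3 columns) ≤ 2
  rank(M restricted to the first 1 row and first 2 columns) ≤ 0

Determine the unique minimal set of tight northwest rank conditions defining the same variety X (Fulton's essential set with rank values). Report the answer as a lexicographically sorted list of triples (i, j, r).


Rank table r_w(6×6) implied by the 17 constraints:

  row 1: 0, 0, 0, 0, 0, 1
  row 2: 0, 0, 0, 0, 1, 2
  row 3: 0, 0, 0, 1, 2, 3
  row 4: 1, 1, 1, 2, 3, 4
  row 5: 1, 2, 2, 3, 4, 5
  row 6: 1, 2, 3, 4, 5, 6

reading off 1-entries of Δ²R: w = (6, 5, 4, 1, 2, 3).

|D(w)|=12, |Ess(w)|=3:

[(1, 5, 0), (2, 4, 0), (3, 3, 0)]


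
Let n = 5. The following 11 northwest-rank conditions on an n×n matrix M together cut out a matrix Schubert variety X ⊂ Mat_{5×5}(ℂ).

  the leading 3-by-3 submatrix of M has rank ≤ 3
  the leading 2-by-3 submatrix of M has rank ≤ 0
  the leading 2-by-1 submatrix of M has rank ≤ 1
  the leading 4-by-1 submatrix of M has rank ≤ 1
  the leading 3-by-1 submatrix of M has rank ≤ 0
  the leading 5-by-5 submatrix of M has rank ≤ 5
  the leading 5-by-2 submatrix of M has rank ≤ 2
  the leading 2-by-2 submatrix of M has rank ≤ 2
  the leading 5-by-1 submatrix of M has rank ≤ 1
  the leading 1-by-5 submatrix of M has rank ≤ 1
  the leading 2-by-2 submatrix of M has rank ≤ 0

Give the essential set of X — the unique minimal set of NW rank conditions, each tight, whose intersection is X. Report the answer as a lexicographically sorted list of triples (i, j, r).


The tightest implied rank at each (i,j), from the 11 conditions:

  0  0  0  1  1
  0  0  0  1  2
  0  1  1  2  3
  1  2  2  3  4
  1  2  3  4  5

so w = (4, 5, 2, 1, 3).

Fulton essential set (2 of the 7 Rothe cells):

[(2, 3, 0), (3, 1, 0)]


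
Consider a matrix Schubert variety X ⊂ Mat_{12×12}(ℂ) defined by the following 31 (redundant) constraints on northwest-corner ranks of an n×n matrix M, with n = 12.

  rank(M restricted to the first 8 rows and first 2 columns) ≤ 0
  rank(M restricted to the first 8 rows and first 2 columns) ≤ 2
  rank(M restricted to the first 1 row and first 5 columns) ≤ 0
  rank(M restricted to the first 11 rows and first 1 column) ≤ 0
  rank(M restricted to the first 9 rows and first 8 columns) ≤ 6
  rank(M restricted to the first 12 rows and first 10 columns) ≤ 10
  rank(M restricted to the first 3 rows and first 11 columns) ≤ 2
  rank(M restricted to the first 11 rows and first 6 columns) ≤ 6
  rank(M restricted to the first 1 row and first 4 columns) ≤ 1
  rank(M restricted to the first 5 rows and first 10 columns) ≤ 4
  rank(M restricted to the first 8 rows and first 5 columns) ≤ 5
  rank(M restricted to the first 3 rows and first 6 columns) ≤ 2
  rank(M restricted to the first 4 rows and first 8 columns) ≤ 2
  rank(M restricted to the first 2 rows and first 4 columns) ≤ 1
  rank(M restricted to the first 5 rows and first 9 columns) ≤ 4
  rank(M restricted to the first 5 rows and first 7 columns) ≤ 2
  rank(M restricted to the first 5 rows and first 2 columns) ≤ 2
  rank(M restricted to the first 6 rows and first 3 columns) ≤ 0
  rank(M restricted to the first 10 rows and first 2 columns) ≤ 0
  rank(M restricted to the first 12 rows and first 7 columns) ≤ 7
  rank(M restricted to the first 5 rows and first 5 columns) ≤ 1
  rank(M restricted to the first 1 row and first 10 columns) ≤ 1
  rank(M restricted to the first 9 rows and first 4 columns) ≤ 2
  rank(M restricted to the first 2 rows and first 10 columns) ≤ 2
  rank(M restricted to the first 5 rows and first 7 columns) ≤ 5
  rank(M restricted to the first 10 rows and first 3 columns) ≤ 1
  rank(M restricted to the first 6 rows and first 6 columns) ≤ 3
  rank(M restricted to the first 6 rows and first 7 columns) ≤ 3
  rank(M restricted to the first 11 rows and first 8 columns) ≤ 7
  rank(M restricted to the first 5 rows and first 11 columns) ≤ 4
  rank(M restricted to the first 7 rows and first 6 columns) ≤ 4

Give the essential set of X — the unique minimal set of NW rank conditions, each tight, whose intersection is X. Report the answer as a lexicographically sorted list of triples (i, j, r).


Propagating the 31 rank bounds to every northwest block:

  0 0 0 0 0 1 1 1 1 1 1 1
  0 0 0 1 1 2 2 2 2 2 2 2
  0 0 0 1 1 2 2 2 2 2 2 3
  0 0 0 1 1 2 2 2 3 3 3 4
  0 0 0 1 1 2 2 3 4 4 4 5
  0 0 0 1 2 3 3 4 5 5 5 6
  0 0 1 2 3 4 4 5 6 6 6 7
  0 0 1 2 3 4 5 6 7 7 7 8
  0 0 1 2 3 4 5 6 7 8 8 9
  0 0 1 2 3 4 5 6 7 8 9 10
  0 1 2 3 4 5 6 7 8 9 10 11
  1 2 3 4 5 6 7 8 9 10 11 12

giving w = (6, 4, 12, 9, 8, 5, 3, 7, 10, 11, 2, 1) via Δ²R.

Fulton essential set (8 of the 40 Rothe cells):

[(1, 5, 0), (3, 11, 2), (4, 8, 2), (5, 5, 1), (5, 7, 2), (6, 3, 0), (10, 2, 0), (11, 1, 0)]


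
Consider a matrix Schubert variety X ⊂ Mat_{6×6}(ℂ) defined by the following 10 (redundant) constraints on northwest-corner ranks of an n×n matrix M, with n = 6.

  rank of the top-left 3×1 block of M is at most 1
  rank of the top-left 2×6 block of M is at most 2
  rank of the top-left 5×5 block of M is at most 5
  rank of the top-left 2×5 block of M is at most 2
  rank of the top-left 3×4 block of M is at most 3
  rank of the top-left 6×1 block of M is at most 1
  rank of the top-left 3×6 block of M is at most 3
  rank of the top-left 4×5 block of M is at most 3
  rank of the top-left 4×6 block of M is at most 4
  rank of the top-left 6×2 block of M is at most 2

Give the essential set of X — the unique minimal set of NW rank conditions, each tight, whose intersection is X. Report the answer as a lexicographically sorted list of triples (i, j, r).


Propagating the 10 rank bounds to every northwest block:

  row 1: 1  1  1  1  1  1
  row 2: 1  2  2  2  2  2
  row 3: 1  2  3  3  3  3
  row 4: 1  2  3  3  3  4
  row 5: 1  2  3  4  4  5
  row 6: 1  2  3  4  5  6

giving w = (1, 2, 3, 6, 4, 5) via Δ²R.

Fulton essential set (1 of the 2 Rothe cells):

[(4, 5, 3)]
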